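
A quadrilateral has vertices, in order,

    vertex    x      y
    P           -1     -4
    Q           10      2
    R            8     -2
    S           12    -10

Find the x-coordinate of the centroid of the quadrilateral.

43/7

Apply Gauss's area formula. First the cross-terms c_i = x_i·y_{i+1} − x_{i+1}·y_i:
  38, -36, -56, -58  ⇒  2A = -112, A = -56.
Then Σ (x_i + x_{i+1})·c_i = -2064, so x̄ = -2064 / (6·(-56)) = 43/7.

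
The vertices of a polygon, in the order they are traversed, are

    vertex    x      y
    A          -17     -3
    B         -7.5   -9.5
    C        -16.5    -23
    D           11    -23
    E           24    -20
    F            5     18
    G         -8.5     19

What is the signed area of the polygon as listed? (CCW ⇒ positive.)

1123.875

Apply Gauss's area formula: 2A = Σ (x_i·y_{i+1} − x_{i+1}·y_i), indices taken mod 7.
Cross-terms: 139, 15.75, 632.5, 332, 532, 248, 348.5  ⇒  Σ = 2247.75
Signed area = Σ/2 = 1123.875 (positive ⇒ counter-clockwise traversal).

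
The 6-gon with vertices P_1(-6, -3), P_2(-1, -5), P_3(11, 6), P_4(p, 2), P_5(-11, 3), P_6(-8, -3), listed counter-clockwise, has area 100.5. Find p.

The doubled signed area Σ (x_i y_{i+1} − x_{i+1} y_i) is linear in p.
With p=0 it equals 183; the coefficient of p is -3 (from the two edges through P_4).
So -3·p + 183 = 2·100.5 = 201 ⇒ p = -6.

-6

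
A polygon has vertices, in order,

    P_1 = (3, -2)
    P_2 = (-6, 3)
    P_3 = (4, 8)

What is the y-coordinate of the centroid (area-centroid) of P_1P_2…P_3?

Apply the surveyor's formula. First the cross-terms c_i = x_i·y_{i+1} − x_{i+1}·y_i:
  -3, -60, -32  ⇒  2A = -95, A = -47.5.
Then Σ (y_i + y_{i+1})·c_i = -855, so ȳ = -855 / (6·(-47.5)) = 3.

3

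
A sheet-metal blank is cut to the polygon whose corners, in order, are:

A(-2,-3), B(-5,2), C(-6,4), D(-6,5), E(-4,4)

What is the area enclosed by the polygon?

Apply Gauss's area formula: 2A = Σ (x_i·y_{i+1} − x_{i+1}·y_i), indices taken mod 5.
Σ = (-19) + (-8) + (-6) + (-4) + (20) = -17
Area = |Σ|/2 = 8.5.

8.5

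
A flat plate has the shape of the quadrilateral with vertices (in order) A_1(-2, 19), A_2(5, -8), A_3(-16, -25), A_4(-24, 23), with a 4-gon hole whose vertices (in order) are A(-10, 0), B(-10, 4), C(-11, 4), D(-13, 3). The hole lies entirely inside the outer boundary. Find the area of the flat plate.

848.5

Outer boundary:
Apply Gauss's area formula: 2A = Σ (x_i·y_{i+1} − x_{i+1}·y_i), indices taken mod 4.
Σ = (-79) + (-253) + (-968) + (-410) = -1710
Area = |Σ|/2 = 855.
Hole:
Apply the shoelace (surveyor's) formula: 2A = Σ (x_i·y_{i+1} − x_{i+1}·y_i), indices taken mod 4.
Σ = (-40) + (4) + (19) + (30) = 13
Area = |Σ|/2 = 6.5.
Net area = 855 − 6.5 = 848.5.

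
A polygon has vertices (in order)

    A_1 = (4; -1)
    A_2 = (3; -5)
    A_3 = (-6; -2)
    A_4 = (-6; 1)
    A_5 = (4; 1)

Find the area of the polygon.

Apply the surveyor's formula: 2A = Σ (x_i·y_{i+1} − x_{i+1}·y_i), indices taken mod 5.
A_1→A_2: (4)(-5) − (3)(-1) = -17
A_2→A_3: (3)(-2) − (-6)(-5) = -36
A_3→A_4: (-6)(1) − (-6)(-2) = -18
A_4→A_5: (-6)(1) − (4)(1) = -10
A_5→A_1: (4)(-1) − (4)(1) = -8
Σ = -89
Area = |Σ|/2 = 44.5.

44.5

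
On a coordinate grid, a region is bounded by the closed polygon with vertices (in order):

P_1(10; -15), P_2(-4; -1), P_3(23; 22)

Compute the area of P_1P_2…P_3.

Σ = (-70) + (-65) + (-565) = -700
Area = |Σ|/2 = 350.

350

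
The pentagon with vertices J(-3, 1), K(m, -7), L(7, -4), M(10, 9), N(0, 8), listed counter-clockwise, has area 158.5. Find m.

-8

The doubled signed area Σ (x_i y_{i+1} − x_{i+1} y_i) is linear in m.
With m=0 it equals 277; the coefficient of m is -5 (from the two edges through K).
So -5·m + 277 = 2·158.5 = 317 ⇒ m = -8.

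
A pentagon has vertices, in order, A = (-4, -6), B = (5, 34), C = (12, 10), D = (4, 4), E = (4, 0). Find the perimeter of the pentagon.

|AB| = √((9)² + (40)²) = √1681 = 41
|BC| = √((7)² + (-24)²) = √625 = 25
|CD| = √((-8)² + (-6)²) = √100 = 10
|DE| = √((0)² + (-4)²) = √16 = 4
|EA| = √((-8)² + (-6)²) = √100 = 10
Perimeter = 41 + 25 + 10 + 4 + 10 = 90.

90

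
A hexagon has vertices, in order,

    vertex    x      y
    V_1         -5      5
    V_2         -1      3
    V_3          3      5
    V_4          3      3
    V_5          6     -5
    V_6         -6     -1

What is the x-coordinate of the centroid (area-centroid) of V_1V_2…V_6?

-14/67

Apply the shoelace (surveyor's) formula. First the cross-terms c_i = x_i·y_{i+1} − x_{i+1}·y_i:
  -10, -14, -6, -33, -36, -35  ⇒  2A = -134, A = -67.
Then Σ (x_i + x_{i+1})·c_i = 84, so x̄ = 84 / (6·(-67)) = -14/67.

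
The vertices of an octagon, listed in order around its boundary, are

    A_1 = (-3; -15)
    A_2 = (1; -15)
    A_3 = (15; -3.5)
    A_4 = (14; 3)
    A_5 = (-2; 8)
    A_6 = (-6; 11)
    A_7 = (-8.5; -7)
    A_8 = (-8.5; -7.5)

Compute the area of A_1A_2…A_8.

382.125

Σ = (60) + (221.5) + (94) + (118) + (26) + (135.5) + (4.25) + (105) = 764.25
Area = |Σ|/2 = 382.125.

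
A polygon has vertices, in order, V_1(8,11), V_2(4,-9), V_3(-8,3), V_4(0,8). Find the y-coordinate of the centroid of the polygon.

Apply Gauss's area formula. First the cross-terms c_i = x_i·y_{i+1} − x_{i+1}·y_i:
  -116, -60, -64, -64  ⇒  2A = -304, A = -152.
Then Σ (y_i + y_{i+1})·c_i = -1792, so ȳ = -1792 / (6·(-152)) = 112/57.

112/57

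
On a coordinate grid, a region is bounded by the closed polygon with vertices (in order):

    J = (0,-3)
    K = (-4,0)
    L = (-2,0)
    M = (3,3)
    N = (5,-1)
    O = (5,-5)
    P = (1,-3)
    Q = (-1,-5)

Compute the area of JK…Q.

35.5

Apply Gauss's area formula: 2A = Σ (x_i·y_{i+1} − x_{i+1}·y_i), indices taken mod 8.
Σ = (-12) + (0) + (-6) + (-18) + (-20) + (-10) + (-8) + (3) = -71
Area = |Σ|/2 = 35.5.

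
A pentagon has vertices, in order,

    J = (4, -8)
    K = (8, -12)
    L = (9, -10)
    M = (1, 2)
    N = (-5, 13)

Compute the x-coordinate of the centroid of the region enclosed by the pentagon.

868/249

Apply the surveyor's formula. First the cross-terms c_i = x_i·y_{i+1} − x_{i+1}·y_i:
  16, 28, 28, 23, -12  ⇒  2A = 83, A = 41.5.
Then Σ (x_i + x_{i+1})·c_i = 868, so x̄ = 868 / (6·41.5) = 868/249.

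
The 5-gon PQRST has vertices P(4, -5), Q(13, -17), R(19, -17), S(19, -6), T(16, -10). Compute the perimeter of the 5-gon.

50

|PQ| = √((9)² + (-12)²) = √225 = 15
|QR| = √((6)² + (0)²) = √36 = 6
|RS| = √((0)² + (11)²) = √121 = 11
|ST| = √((-3)² + (-4)²) = √25 = 5
|TP| = √((-12)² + (5)²) = √169 = 13
Perimeter = 15 + 6 + 11 + 5 + 13 = 50.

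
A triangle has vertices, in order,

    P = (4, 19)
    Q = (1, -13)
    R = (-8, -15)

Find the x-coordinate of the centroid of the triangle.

-1

Apply the shoelace (surveyor's) formula. First the cross-terms c_i = x_i·y_{i+1} − x_{i+1}·y_i:
  -71, -119, -92  ⇒  2A = -282, A = -141.
Then Σ (x_i + x_{i+1})·c_i = 846, so x̄ = 846 / (6·(-141)) = -1.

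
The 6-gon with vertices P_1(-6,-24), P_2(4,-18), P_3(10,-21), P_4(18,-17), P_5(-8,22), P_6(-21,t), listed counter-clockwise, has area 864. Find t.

Write out the shoelace sum; only the two edges meeting at P_6 involve t:
2·Area = [((-8)·t − (-21)·22) + ((-21)·(-24) − (-6)·t)] + 768
       = -2·t + 1734 = 1728
⇒ t = 3.

3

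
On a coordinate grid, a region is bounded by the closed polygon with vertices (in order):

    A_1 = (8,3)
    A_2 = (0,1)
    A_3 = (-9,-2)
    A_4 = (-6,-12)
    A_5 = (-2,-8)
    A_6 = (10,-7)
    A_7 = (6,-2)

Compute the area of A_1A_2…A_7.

Apply Gauss's area formula: 2A = Σ (x_i·y_{i+1} − x_{i+1}·y_i), indices taken mod 7.
Σ = (8) + (9) + (96) + (24) + (94) + (22) + (34) = 287
Area = |Σ|/2 = 143.5.

143.5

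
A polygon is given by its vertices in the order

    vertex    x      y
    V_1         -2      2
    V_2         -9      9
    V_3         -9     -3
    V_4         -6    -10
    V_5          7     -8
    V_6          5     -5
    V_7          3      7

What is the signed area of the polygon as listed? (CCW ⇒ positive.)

186.5

Apply the shoelace (surveyor's) formula: 2A = Σ (x_i·y_{i+1} − x_{i+1}·y_i), indices taken mod 7.
Σ = (0) + (108) + (72) + (118) + (5) + (50) + (20) = 373
Signed area = Σ/2 = 186.5 (positive ⇒ counter-clockwise traversal).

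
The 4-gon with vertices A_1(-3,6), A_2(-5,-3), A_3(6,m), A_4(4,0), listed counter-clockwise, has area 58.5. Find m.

Write out the shoelace sum; only the two edges meeting at A_3 involve m:
2·Area = [((-5)·m − 6·(-3)) + (6·0 − 4·m)] + 63
       = -9·m + 81 = 117
⇒ m = -4.

-4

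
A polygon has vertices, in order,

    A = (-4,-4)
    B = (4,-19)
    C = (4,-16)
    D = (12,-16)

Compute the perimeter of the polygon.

|AB| = √((8)² + (-15)²) = √289 = 17
|BC| = √((0)² + (3)²) = √9 = 3
|CD| = √((8)² + (0)²) = √64 = 8
|DA| = √((-16)² + (12)²) = √400 = 20
Perimeter = 17 + 3 + 8 + 20 = 48.

48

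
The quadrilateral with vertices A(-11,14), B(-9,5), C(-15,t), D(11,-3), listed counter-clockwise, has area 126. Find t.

Write out the shoelace sum; only the two edges meeting at C involve t:
2·Area = [((-9)·t − (-15)·5) + ((-15)·(-3) − 11·t)] + 192
       = -20·t + 312 = 252
⇒ t = 3.

3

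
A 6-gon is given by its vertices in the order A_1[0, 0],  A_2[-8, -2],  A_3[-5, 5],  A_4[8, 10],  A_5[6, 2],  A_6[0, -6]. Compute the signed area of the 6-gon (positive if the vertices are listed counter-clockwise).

Apply the surveyor's formula: 2A = Σ (x_i·y_{i+1} − x_{i+1}·y_i), indices taken mod 6.
A_1→A_2: (0)(-2) − (-8)(0) = 0
A_2→A_3: (-8)(5) − (-5)(-2) = -50
A_3→A_4: (-5)(10) − (8)(5) = -90
A_4→A_5: (8)(2) − (6)(10) = -44
A_5→A_6: (6)(-6) − (0)(2) = -36
A_6→A_1: (0)(0) − (0)(-6) = 0
Σ = -220
Signed area = Σ/2 = -110 (negative ⇒ clockwise traversal).

-110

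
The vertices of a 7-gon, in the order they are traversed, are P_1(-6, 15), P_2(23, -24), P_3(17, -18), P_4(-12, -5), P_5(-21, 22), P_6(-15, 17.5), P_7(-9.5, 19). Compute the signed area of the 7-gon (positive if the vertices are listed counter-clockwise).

-530.875

Apply Gauss's area formula: 2A = Σ (x_i·y_{i+1} − x_{i+1}·y_i), indices taken mod 7.
Σ = (-201) + (-6) + (-301) + (-369) + (-37.5) + (-118.75) + (-28.5) = -1061.75
Signed area = Σ/2 = -530.875 (negative ⇒ clockwise traversal).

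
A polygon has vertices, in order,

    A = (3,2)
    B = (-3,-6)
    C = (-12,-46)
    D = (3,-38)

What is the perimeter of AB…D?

|AB| = √((-6)² + (-8)²) = √100 = 10
|BC| = √((-9)² + (-40)²) = √1681 = 41
|CD| = √((15)² + (8)²) = √289 = 17
|DA| = √((0)² + (40)²) = √1600 = 40
Perimeter = 10 + 41 + 17 + 40 = 108.

108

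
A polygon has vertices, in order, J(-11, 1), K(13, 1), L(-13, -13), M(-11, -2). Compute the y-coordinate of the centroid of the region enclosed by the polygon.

Apply the shoelace (surveyor's) formula. First the cross-terms c_i = x_i·y_{i+1} − x_{i+1}·y_i:
  -24, -156, -117, -33  ⇒  2A = -330, A = -165.
Then Σ (y_i + y_{i+1})·c_i = 3612, so ȳ = 3612 / (6·(-165)) = -602/165.

-602/165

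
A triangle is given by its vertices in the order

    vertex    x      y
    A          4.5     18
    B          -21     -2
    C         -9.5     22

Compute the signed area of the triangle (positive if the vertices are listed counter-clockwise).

-191

Apply the surveyor's formula: 2A = Σ (x_i·y_{i+1} − x_{i+1}·y_i), indices taken mod 3.
A→B: (4.5)(-2) − (-21)(18) = 369
B→C: (-21)(22) − (-9.5)(-2) = -481
C→A: (-9.5)(18) − (4.5)(22) = -270
Σ = -382
Signed area = Σ/2 = -191 (negative ⇒ clockwise traversal).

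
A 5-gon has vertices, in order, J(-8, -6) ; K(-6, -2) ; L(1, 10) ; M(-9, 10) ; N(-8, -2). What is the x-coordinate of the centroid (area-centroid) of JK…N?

Apply the shoelace formula. First the cross-terms c_i = x_i·y_{i+1} − x_{i+1}·y_i:
  -20, -58, 100, 98, 32  ⇒  2A = 152, A = 76.
Then Σ (x_i + x_{i+1})·c_i = -2408, so x̄ = -2408 / (6·76) = -301/57.

-301/57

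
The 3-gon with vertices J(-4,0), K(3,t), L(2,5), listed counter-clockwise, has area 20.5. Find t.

-1

The doubled signed area Σ (x_i y_{i+1} − x_{i+1} y_i) is linear in t.
With t=0 it equals 35; the coefficient of t is -6 (from the two edges through K).
So -6·t + 35 = 2·20.5 = 41 ⇒ t = -1.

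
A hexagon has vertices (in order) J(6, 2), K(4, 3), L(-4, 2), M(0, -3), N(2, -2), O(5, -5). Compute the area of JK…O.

44

Apply Gauss's area formula: 2A = Σ (x_i·y_{i+1} − x_{i+1}·y_i), indices taken mod 6.
Cross-terms: 10, 20, 12, 6, 0, 40  ⇒  Σ = 88
Area = |Σ|/2 = 44.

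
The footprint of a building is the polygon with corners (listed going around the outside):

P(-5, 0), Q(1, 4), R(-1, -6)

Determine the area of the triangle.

Cross-terms: -20, -2, -30  ⇒  Σ = -52
Area = |Σ|/2 = 26.

26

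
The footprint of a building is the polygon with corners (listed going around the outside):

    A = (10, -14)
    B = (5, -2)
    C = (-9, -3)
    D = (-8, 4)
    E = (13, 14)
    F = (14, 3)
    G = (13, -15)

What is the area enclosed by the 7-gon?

322.5

Apply the shoelace formula: 2A = Σ (x_i·y_{i+1} − x_{i+1}·y_i), indices taken mod 7.
A→B: (10)(-2) − (5)(-14) = 50
B→C: (5)(-3) − (-9)(-2) = -33
C→D: (-9)(4) − (-8)(-3) = -60
D→E: (-8)(14) − (13)(4) = -164
E→F: (13)(3) − (14)(14) = -157
F→G: (14)(-15) − (13)(3) = -249
G→A: (13)(-14) − (10)(-15) = -32
Σ = -645
Area = |Σ|/2 = 322.5.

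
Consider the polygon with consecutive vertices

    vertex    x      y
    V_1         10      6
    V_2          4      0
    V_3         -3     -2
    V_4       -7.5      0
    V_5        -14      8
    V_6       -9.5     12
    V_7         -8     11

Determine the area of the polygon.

182.75

Apply Gauss's area formula: 2A = Σ (x_i·y_{i+1} − x_{i+1}·y_i), indices taken mod 7.
V_1→V_2: (10)(0) − (4)(6) = -24
V_2→V_3: (4)(-2) − (-3)(0) = -8
V_3→V_4: (-3)(0) − (-7.5)(-2) = -15
V_4→V_5: (-7.5)(8) − (-14)(0) = -60
V_5→V_6: (-14)(12) − (-9.5)(8) = -92
V_6→V_7: (-9.5)(11) − (-8)(12) = -8.5
V_7→V_1: (-8)(6) − (10)(11) = -158
Σ = -365.5
Area = |Σ|/2 = 182.75.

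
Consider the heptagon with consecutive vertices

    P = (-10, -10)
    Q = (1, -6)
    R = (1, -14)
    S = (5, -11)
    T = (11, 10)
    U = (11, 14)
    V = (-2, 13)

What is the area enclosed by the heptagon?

328.5

Apply the shoelace formula: 2A = Σ (x_i·y_{i+1} − x_{i+1}·y_i), indices taken mod 7.
Σ = (70) + (-8) + (59) + (171) + (44) + (171) + (150) = 657
Area = |Σ|/2 = 328.5.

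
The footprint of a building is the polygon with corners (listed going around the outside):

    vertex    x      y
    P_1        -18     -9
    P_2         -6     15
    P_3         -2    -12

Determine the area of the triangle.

210

Cross-terms: -324, 102, -198  ⇒  Σ = -420
Area = |Σ|/2 = 210.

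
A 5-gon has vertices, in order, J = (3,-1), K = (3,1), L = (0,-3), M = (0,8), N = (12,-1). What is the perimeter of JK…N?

|JK| = √((0)² + (2)²) = √4 = 2
|KL| = √((-3)² + (-4)²) = √25 = 5
|LM| = √((0)² + (11)²) = √121 = 11
|MN| = √((12)² + (-9)²) = √225 = 15
|NJ| = √((-9)² + (0)²) = √81 = 9
Perimeter = 2 + 5 + 11 + 15 + 9 = 42.

42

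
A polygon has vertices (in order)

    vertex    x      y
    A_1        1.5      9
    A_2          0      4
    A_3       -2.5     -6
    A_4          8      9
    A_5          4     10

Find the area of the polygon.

53.25

Apply the shoelace (surveyor's) formula: 2A = Σ (x_i·y_{i+1} − x_{i+1}·y_i), indices taken mod 5.
A_1→A_2: (1.5)(4) − (0)(9) = 6
A_2→A_3: (0)(-6) − (-2.5)(4) = 10
A_3→A_4: (-2.5)(9) − (8)(-6) = 25.5
A_4→A_5: (8)(10) − (4)(9) = 44
A_5→A_1: (4)(9) − (1.5)(10) = 21
Σ = 106.5
Area = |Σ|/2 = 53.25.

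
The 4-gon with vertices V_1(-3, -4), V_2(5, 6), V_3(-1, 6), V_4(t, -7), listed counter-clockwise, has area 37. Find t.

-5

Write out the shoelace sum; only the two edges meeting at V_4 involve t:
2·Area = [((-1)·(-7) − t·6) + (t·(-4) − (-3)·(-7))] + 38
       = -10·t + 24 = 74
⇒ t = -5.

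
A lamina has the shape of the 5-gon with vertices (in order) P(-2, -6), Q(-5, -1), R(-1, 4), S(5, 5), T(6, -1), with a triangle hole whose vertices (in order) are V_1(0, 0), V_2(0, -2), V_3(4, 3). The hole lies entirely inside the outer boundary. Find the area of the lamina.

69.5

Outer boundary:
Cross-terms: -28, -21, -25, -35, -38  ⇒  Σ = -147
Area = |Σ|/2 = 73.5.
Hole:
Apply the shoelace (surveyor's) formula: 2A = Σ (x_i·y_{i+1} − x_{i+1}·y_i), indices taken mod 3.
Σ = (0) + (8) + (0) = 8
Area = |Σ|/2 = 4.
Net area = 73.5 − 4 = 69.5.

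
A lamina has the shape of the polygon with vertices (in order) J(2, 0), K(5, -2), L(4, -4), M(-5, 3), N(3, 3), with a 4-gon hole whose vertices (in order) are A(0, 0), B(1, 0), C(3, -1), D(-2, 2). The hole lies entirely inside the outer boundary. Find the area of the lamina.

25.5

Outer boundary:
Apply Gauss's area formula: 2A = Σ (x_i·y_{i+1} − x_{i+1}·y_i), indices taken mod 5.
Cross-terms: -4, -12, -8, -24, -6  ⇒  Σ = -54
Area = |Σ|/2 = 27.
Hole:
Σ = (0) + (-1) + (4) + (0) = 3
Area = |Σ|/2 = 1.5.
Net area = 27 − 1.5 = 25.5.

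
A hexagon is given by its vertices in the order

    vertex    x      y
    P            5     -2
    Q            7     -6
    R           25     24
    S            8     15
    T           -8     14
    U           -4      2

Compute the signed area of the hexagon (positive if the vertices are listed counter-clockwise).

Apply the shoelace (surveyor's) formula: 2A = Σ (x_i·y_{i+1} − x_{i+1}·y_i), indices taken mod 6.
Σ = (-16) + (318) + (183) + (232) + (40) + (-2) = 755
Signed area = Σ/2 = 377.5 (positive ⇒ counter-clockwise traversal).

377.5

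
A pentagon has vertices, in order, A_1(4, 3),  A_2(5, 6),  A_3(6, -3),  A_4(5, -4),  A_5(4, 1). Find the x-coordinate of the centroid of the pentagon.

Apply the surveyor's formula. First the cross-terms c_i = x_i·y_{i+1} − x_{i+1}·y_i:
  9, -51, -9, 21, 8  ⇒  2A = -22, A = -11.
Then Σ (x_i + x_{i+1})·c_i = -326, so x̄ = -326 / (6·(-11)) = 163/33.

163/33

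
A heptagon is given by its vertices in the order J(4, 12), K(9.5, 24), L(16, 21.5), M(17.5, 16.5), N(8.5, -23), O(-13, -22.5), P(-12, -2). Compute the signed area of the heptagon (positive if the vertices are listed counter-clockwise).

Apply the shoelace formula: 2A = Σ (x_i·y_{i+1} − x_{i+1}·y_i), indices taken mod 7.
J→K: (4)(24) − (9.5)(12) = -18
K→L: (9.5)(21.5) − (16)(24) = -179.75
L→M: (16)(16.5) − (17.5)(21.5) = -112.25
M→N: (17.5)(-23) − (8.5)(16.5) = -542.75
N→O: (8.5)(-22.5) − (-13)(-23) = -490.25
O→P: (-13)(-2) − (-12)(-22.5) = -244
P→J: (-12)(12) − (4)(-2) = -136
Σ = -1723
Signed area = Σ/2 = -861.5 (negative ⇒ clockwise traversal).

-861.5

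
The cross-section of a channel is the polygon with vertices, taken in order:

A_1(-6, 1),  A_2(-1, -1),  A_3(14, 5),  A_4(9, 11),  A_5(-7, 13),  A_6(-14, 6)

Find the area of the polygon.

Σ = (7) + (9) + (109) + (194) + (140) + (22) = 481
Area = |Σ|/2 = 240.5.

240.5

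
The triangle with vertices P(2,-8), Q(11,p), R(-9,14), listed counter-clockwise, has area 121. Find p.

The doubled signed area Σ (x_i y_{i+1} − x_{i+1} y_i) is linear in p.
With p=0 it equals 286; the coefficient of p is 11 (from the two edges through Q).
So 11·p + 286 = 2·121 = 242 ⇒ p = -4.

-4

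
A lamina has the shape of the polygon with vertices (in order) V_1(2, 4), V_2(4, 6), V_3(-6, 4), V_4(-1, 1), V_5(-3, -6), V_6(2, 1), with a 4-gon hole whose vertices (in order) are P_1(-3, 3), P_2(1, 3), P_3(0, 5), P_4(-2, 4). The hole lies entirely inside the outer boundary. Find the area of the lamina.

30.5

Outer boundary:
Apply the surveyor's formula: 2A = Σ (x_i·y_{i+1} − x_{i+1}·y_i), indices taken mod 6.
Σ = (-4) + (52) + (-2) + (9) + (9) + (6) = 70
Area = |Σ|/2 = 35.
Hole:
P_1→P_2: (-3)(3) − (1)(3) = -12
P_2→P_3: (1)(5) − (0)(3) = 5
P_3→P_4: (0)(4) − (-2)(5) = 10
P_4→P_1: (-2)(3) − (-3)(4) = 6
Σ = 9
Area = |Σ|/2 = 4.5.
Net area = 35 − 4.5 = 30.5.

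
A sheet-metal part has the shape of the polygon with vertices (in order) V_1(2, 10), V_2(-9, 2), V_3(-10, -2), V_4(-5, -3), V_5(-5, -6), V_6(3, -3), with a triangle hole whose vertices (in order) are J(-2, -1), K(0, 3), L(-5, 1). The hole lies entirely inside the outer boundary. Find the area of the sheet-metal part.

110

Outer boundary:
Apply Gauss's area formula: 2A = Σ (x_i·y_{i+1} − x_{i+1}·y_i), indices taken mod 6.
V_1→V_2: (2)(2) − (-9)(10) = 94
V_2→V_3: (-9)(-2) − (-10)(2) = 38
V_3→V_4: (-10)(-3) − (-5)(-2) = 20
V_4→V_5: (-5)(-6) − (-5)(-3) = 15
V_5→V_6: (-5)(-3) − (3)(-6) = 33
V_6→V_1: (3)(10) − (2)(-3) = 36
Σ = 236
Area = |Σ|/2 = 118.
Hole:
Σ = (-6) + (15) + (7) = 16
Area = |Σ|/2 = 8.
Net area = 118 − 8 = 110.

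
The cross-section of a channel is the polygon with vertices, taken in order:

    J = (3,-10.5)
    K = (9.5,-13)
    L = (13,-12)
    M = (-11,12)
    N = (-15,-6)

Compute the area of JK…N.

280.625

Apply the shoelace (surveyor's) formula: 2A = Σ (x_i·y_{i+1} − x_{i+1}·y_i), indices taken mod 5.
Σ = (60.75) + (55) + (24) + (246) + (175.5) = 561.25
Area = |Σ|/2 = 280.625.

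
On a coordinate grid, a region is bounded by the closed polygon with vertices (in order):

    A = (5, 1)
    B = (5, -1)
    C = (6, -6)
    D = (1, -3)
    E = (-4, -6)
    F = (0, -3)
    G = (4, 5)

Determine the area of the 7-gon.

30.5

Apply the shoelace (surveyor's) formula: 2A = Σ (x_i·y_{i+1} − x_{i+1}·y_i), indices taken mod 7.
Cross-terms: -10, -24, -12, -18, 12, 12, -21  ⇒  Σ = -61
Area = |Σ|/2 = 30.5.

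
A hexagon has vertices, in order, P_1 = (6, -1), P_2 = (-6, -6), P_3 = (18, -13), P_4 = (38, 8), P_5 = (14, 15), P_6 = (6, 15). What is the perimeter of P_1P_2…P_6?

116

|P_1P_2| = √((-12)² + (-5)²) = √169 = 13
|P_2P_3| = √((24)² + (-7)²) = √625 = 25
|P_3P_4| = √((20)² + (21)²) = √841 = 29
|P_4P_5| = √((-24)² + (7)²) = √625 = 25
|P_5P_6| = √((-8)² + (0)²) = √64 = 8
|P_6P_1| = √((0)² + (-16)²) = √256 = 16
Perimeter = 13 + 25 + 29 + 25 + 8 + 16 = 116.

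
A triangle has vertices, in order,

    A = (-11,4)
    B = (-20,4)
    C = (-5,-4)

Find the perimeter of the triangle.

36

|AB| = √((-9)² + (0)²) = √81 = 9
|BC| = √((15)² + (-8)²) = √289 = 17
|CA| = √((-6)² + (8)²) = √100 = 10
Perimeter = 9 + 17 + 10 = 36.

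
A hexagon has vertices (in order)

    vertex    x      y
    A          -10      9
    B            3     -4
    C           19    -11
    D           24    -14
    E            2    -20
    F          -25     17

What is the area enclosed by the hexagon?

Cross-terms: 13, 43, -2, -452, -466, -55  ⇒  Σ = -919
Area = |Σ|/2 = 459.5.

459.5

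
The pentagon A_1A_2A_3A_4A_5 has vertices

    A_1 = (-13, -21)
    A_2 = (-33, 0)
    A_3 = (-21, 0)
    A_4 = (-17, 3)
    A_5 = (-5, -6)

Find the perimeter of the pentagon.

|A_1A_2| = √((-20)² + (21)²) = √841 = 29
|A_2A_3| = √((12)² + (0)²) = √144 = 12
|A_3A_4| = √((4)² + (3)²) = √25 = 5
|A_4A_5| = √((12)² + (-9)²) = √225 = 15
|A_5A_1| = √((-8)² + (-15)²) = √289 = 17
Perimeter = 29 + 12 + 5 + 15 + 17 = 78.

78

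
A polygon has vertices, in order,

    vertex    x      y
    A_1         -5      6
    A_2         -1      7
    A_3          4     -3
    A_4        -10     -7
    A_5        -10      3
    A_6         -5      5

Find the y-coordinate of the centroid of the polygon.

-2/9

Apply the shoelace (surveyor's) formula. First the cross-terms c_i = x_i·y_{i+1} − x_{i+1}·y_i:
  -29, -25, -58, -100, -35, -5  ⇒  2A = -252, A = -126.
Then Σ (y_i + y_{i+1})·c_i = 168, so ȳ = 168 / (6·(-126)) = -2/9.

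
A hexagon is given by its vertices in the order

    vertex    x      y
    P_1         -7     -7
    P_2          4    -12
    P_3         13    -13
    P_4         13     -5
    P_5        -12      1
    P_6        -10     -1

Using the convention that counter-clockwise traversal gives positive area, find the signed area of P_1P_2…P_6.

179

Apply the shoelace formula: 2A = Σ (x_i·y_{i+1} − x_{i+1}·y_i), indices taken mod 6.
Σ = (112) + (104) + (104) + (-47) + (22) + (63) = 358
Signed area = Σ/2 = 179 (positive ⇒ counter-clockwise traversal).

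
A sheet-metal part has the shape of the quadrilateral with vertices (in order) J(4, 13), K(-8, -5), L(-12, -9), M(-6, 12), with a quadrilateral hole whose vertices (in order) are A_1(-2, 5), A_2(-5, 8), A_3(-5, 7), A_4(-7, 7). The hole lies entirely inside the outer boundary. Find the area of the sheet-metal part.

110.5

Outer boundary:
Apply Gauss's area formula: 2A = Σ (x_i·y_{i+1} − x_{i+1}·y_i), indices taken mod 4.
J→K: (4)(-5) − (-8)(13) = 84
K→L: (-8)(-9) − (-12)(-5) = 12
L→M: (-12)(12) − (-6)(-9) = -198
M→J: (-6)(13) − (4)(12) = -126
Σ = -228
Area = |Σ|/2 = 114.
Hole:
Σ = (9) + (5) + (14) + (-21) = 7
Area = |Σ|/2 = 3.5.
Net area = 114 − 3.5 = 110.5.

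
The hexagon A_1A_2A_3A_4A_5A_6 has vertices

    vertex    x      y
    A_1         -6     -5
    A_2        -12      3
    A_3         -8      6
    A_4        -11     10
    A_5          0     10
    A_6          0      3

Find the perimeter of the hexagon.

|A_1A_2| = √((-6)² + (8)²) = √100 = 10
|A_2A_3| = √((4)² + (3)²) = √25 = 5
|A_3A_4| = √((-3)² + (4)²) = √25 = 5
|A_4A_5| = √((11)² + (0)²) = √121 = 11
|A_5A_6| = √((0)² + (-7)²) = √49 = 7
|A_6A_1| = √((-6)² + (-8)²) = √100 = 10
Perimeter = 10 + 5 + 5 + 11 + 7 + 10 = 48.

48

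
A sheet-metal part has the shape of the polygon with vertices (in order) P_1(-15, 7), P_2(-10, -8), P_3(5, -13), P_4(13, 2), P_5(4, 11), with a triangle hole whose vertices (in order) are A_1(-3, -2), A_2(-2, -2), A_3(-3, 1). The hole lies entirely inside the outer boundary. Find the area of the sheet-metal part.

432

Outer boundary:
Σ = (190) + (170) + (179) + (135) + (193) = 867
Area = |Σ|/2 = 433.5.
Hole:
Apply the surveyor's formula: 2A = Σ (x_i·y_{i+1} − x_{i+1}·y_i), indices taken mod 3.
Cross-terms: 2, -8, 9  ⇒  Σ = 3
Area = |Σ|/2 = 1.5.
Net area = 433.5 − 1.5 = 432.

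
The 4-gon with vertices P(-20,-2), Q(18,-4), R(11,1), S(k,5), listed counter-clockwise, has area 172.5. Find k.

-4

Write out the shoelace sum; only the two edges meeting at S involve k:
2·Area = [(11·5 − k·1) + (k·(-2) − (-20)·5)] + 178
       = -3·k + 333 = 345
⇒ k = -4.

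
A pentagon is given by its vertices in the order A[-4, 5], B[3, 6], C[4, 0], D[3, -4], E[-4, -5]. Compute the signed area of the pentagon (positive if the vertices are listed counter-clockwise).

Σ = (-39) + (-24) + (-16) + (-31) + (-40) = -150
Signed area = Σ/2 = -75 (negative ⇒ clockwise traversal).

-75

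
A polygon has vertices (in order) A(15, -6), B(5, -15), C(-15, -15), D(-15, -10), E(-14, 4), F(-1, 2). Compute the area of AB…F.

Σ = (-195) + (-300) + (-75) + (-200) + (-24) + (-24) = -818
Area = |Σ|/2 = 409.

409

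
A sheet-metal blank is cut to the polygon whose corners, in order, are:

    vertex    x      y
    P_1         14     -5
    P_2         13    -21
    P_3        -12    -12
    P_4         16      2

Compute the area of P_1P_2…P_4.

Σ = (-229) + (-408) + (168) + (-108) = -577
Area = |Σ|/2 = 288.5.

288.5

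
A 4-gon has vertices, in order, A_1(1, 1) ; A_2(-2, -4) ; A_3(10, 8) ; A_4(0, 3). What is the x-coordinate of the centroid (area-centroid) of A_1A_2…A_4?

491/147

Apply the surveyor's formula. First the cross-terms c_i = x_i·y_{i+1} − x_{i+1}·y_i:
  -2, 24, 30, -3  ⇒  2A = 49, A = 24.5.
Then Σ (x_i + x_{i+1})·c_i = 491, so x̄ = 491 / (6·24.5) = 491/147.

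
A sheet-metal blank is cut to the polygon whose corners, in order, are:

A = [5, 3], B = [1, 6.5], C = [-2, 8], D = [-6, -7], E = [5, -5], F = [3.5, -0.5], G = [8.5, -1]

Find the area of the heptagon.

Apply Gauss's area formula: 2A = Σ (x_i·y_{i+1} − x_{i+1}·y_i), indices taken mod 7.
Σ = (29.5) + (21) + (62) + (65) + (15) + (0.75) + (30.5) = 223.75
Area = |Σ|/2 = 111.875.

111.875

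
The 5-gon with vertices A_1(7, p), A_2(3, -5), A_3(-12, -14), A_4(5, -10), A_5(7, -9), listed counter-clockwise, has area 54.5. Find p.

-8

The doubled signed area Σ (x_i y_{i+1} − x_{i+1} y_i) is linear in p.
With p=0 it equals 141; the coefficient of p is 4 (from the two edges through A_1).
So 4·p + 141 = 2·54.5 = 109 ⇒ p = -8.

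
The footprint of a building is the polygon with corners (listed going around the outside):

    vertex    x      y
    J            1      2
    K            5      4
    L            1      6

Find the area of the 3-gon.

Apply the shoelace (surveyor's) formula: 2A = Σ (x_i·y_{i+1} − x_{i+1}·y_i), indices taken mod 3.
Σ = (-6) + (26) + (-4) = 16
Area = |Σ|/2 = 8.

8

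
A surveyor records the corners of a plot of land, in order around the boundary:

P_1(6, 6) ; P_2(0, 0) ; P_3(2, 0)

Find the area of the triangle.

Apply the surveyor's formula: 2A = Σ (x_i·y_{i+1} − x_{i+1}·y_i), indices taken mod 3.
P_1→P_2: (6)(0) − (0)(6) = 0
P_2→P_3: (0)(0) − (2)(0) = 0
P_3→P_1: (2)(6) − (6)(0) = 12
Σ = 12
Area = |Σ|/2 = 6.

6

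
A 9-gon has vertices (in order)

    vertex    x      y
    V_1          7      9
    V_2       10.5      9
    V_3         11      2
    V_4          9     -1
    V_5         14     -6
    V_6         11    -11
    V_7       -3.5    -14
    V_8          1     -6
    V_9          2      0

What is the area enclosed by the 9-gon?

197

Apply the shoelace formula: 2A = Σ (x_i·y_{i+1} − x_{i+1}·y_i), indices taken mod 9.
V_1→V_2: (7)(9) − (10.5)(9) = -31.5
V_2→V_3: (10.5)(2) − (11)(9) = -78
V_3→V_4: (11)(-1) − (9)(2) = -29
V_4→V_5: (9)(-6) − (14)(-1) = -40
V_5→V_6: (14)(-11) − (11)(-6) = -88
V_6→V_7: (11)(-14) − (-3.5)(-11) = -192.5
V_7→V_8: (-3.5)(-6) − (1)(-14) = 35
V_8→V_9: (1)(0) − (2)(-6) = 12
V_9→V_1: (2)(9) − (7)(0) = 18
Σ = -394
Area = |Σ|/2 = 197.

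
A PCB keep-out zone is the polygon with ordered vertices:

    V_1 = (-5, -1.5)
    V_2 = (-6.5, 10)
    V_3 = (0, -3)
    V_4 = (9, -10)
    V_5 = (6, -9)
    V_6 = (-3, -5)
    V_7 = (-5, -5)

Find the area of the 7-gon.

Apply the shoelace formula: 2A = Σ (x_i·y_{i+1} − x_{i+1}·y_i), indices taken mod 7.
Σ = (-59.75) + (19.5) + (27) + (-21) + (-57) + (-10) + (-17.5) = -118.75
Area = |Σ|/2 = 59.375.

59.375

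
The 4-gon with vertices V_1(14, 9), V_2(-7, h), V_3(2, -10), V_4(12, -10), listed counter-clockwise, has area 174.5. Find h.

-11

The doubled signed area Σ (x_i y_{i+1} − x_{i+1} y_i) is linear in h.
With h=0 it equals 481; the coefficient of h is 12 (from the two edges through V_2).
So 12·h + 481 = 2·174.5 = 349 ⇒ h = -11.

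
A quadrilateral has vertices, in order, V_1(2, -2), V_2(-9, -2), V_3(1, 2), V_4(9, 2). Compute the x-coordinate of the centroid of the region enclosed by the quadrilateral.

Apply Gauss's area formula. First the cross-terms c_i = x_i·y_{i+1} − x_{i+1}·y_i:
  -22, -16, -16, -22  ⇒  2A = -76, A = -38.
Then Σ (x_i + x_{i+1})·c_i = -120, so x̄ = -120 / (6·(-38)) = 10/19.

10/19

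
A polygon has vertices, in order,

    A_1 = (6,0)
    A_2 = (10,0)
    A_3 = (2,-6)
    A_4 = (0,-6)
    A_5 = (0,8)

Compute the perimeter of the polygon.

|A_1A_2| = √((4)² + (0)²) = √16 = 4
|A_2A_3| = √((-8)² + (-6)²) = √100 = 10
|A_3A_4| = √((-2)² + (0)²) = √4 = 2
|A_4A_5| = √((0)² + (14)²) = √196 = 14
|A_5A_1| = √((6)² + (-8)²) = √100 = 10
Perimeter = 4 + 10 + 2 + 14 + 10 = 40.

40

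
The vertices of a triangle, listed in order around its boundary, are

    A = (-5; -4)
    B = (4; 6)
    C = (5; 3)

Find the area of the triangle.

Cross-terms: -14, -18, -5  ⇒  Σ = -37
Area = |Σ|/2 = 18.5.

18.5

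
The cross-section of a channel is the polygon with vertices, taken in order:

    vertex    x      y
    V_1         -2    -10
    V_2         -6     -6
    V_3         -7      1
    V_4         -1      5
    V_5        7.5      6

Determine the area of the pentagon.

Cross-terms: -48, -48, -34, -43.5, -63  ⇒  Σ = -236.5
Area = |Σ|/2 = 118.25.

118.25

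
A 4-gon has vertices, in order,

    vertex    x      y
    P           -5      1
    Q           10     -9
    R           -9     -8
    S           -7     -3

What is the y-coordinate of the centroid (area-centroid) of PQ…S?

-940/177

Apply the shoelace formula. First the cross-terms c_i = x_i·y_{i+1} − x_{i+1}·y_i:
  35, -161, -29, -22  ⇒  2A = -177, A = -88.5.
Then Σ (y_i + y_{i+1})·c_i = 2820, so ȳ = 2820 / (6·(-88.5)) = -940/177.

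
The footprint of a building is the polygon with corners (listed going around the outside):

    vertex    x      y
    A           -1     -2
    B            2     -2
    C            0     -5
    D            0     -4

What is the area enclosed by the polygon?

4

Apply the shoelace formula: 2A = Σ (x_i·y_{i+1} − x_{i+1}·y_i), indices taken mod 4.
A→B: (-1)(-2) − (2)(-2) = 6
B→C: (2)(-5) − (0)(-2) = -10
C→D: (0)(-4) − (0)(-5) = 0
D→A: (0)(-2) − (-1)(-4) = -4
Σ = -8
Area = |Σ|/2 = 4.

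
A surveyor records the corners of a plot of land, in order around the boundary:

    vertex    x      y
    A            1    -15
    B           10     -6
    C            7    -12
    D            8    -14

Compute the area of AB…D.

21

Apply the shoelace formula: 2A = Σ (x_i·y_{i+1} − x_{i+1}·y_i), indices taken mod 4.
Σ = (144) + (-78) + (-2) + (-106) = -42
Area = |Σ|/2 = 21.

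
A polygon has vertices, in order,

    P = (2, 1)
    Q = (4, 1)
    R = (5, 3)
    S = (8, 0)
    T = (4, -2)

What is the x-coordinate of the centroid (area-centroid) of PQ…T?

5

Apply the shoelace formula. First the cross-terms c_i = x_i·y_{i+1} − x_{i+1}·y_i:
  -2, 7, -24, -16, 8  ⇒  2A = -27, A = -13.5.
Then Σ (x_i + x_{i+1})·c_i = -405, so x̄ = -405 / (6·(-13.5)) = 5.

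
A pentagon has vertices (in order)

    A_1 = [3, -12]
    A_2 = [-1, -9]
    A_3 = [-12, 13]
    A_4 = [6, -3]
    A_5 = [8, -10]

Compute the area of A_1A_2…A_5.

Apply the shoelace (surveyor's) formula: 2A = Σ (x_i·y_{i+1} − x_{i+1}·y_i), indices taken mod 5.
Cross-terms: -39, -121, -42, -36, -66  ⇒  Σ = -304
Area = |Σ|/2 = 152.

152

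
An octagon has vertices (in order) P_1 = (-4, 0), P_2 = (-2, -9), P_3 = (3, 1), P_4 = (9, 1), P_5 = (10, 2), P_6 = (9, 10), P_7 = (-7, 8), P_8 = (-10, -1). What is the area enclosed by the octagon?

Apply the shoelace formula: 2A = Σ (x_i·y_{i+1} − x_{i+1}·y_i), indices taken mod 8.
Σ = (36) + (25) + (-6) + (8) + (82) + (142) + (87) + (-4) = 370
Area = |Σ|/2 = 185.

185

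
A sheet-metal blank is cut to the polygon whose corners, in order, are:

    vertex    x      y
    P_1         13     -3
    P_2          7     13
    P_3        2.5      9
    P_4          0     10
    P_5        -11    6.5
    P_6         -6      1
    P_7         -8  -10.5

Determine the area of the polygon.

Σ = (190) + (30.5) + (25) + (110) + (28) + (71) + (160.5) = 615
Area = |Σ|/2 = 307.5.

307.5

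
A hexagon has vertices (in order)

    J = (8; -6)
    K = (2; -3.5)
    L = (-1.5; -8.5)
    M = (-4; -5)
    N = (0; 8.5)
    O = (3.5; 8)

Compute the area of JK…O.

Apply Gauss's area formula: 2A = Σ (x_i·y_{i+1} − x_{i+1}·y_i), indices taken mod 6.
Σ = (-16) + (-22.25) + (-26.5) + (-34) + (-29.75) + (-85) = -213.5
Area = |Σ|/2 = 106.75.

106.75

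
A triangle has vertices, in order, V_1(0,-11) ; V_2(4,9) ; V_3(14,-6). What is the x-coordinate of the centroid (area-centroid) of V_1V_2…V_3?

6

Apply the shoelace formula. First the cross-terms c_i = x_i·y_{i+1} − x_{i+1}·y_i:
  44, -150, -154  ⇒  2A = -260, A = -130.
Then Σ (x_i + x_{i+1})·c_i = -4680, so x̄ = -4680 / (6·(-130)) = 6.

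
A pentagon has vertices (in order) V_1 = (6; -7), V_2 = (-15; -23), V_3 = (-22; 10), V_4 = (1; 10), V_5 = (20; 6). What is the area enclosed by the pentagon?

749.5

Σ = (-243) + (-656) + (-230) + (-194) + (-176) = -1499
Area = |Σ|/2 = 749.5.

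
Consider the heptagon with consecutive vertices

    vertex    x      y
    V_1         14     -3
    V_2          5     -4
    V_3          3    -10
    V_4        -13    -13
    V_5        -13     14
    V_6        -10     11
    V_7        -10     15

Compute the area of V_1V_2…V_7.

Apply the shoelace formula: 2A = Σ (x_i·y_{i+1} − x_{i+1}·y_i), indices taken mod 7.
Σ = (-41) + (-38) + (-169) + (-351) + (-3) + (-40) + (-180) = -822
Area = |Σ|/2 = 411.

411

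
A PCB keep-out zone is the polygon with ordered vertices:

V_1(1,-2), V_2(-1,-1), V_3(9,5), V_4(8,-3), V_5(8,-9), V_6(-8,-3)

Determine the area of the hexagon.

95.5

Σ = (-3) + (4) + (-67) + (-48) + (-96) + (19) = -191
Area = |Σ|/2 = 95.5.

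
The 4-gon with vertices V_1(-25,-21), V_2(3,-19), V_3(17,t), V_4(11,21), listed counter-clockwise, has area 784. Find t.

The doubled signed area Σ (x_i y_{i+1} − x_{i+1} y_i) is linear in t.
With t=0 it equals 1512; the coefficient of t is -8 (from the two edges through V_3).
So -8·t + 1512 = 2·784 = 1568 ⇒ t = -7.

-7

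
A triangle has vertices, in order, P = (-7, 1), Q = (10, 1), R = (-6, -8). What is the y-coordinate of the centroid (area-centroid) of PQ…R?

Apply Gauss's area formula. First the cross-terms c_i = x_i·y_{i+1} − x_{i+1}·y_i:
  -17, -74, -62  ⇒  2A = -153, A = -76.5.
Then Σ (y_i + y_{i+1})·c_i = 918, so ȳ = 918 / (6·(-76.5)) = -2.

-2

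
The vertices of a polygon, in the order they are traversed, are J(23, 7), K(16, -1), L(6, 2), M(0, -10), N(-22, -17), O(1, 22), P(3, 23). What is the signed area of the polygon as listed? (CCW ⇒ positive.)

Σ = (-135) + (38) + (-60) + (-220) + (-467) + (-43) + (-508) = -1395
Signed area = Σ/2 = -697.5 (negative ⇒ clockwise traversal).

-697.5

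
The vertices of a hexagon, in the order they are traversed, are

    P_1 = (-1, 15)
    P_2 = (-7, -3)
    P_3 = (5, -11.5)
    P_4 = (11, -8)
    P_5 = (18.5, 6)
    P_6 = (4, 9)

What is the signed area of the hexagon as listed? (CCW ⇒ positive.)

357.75

Apply the shoelace formula: 2A = Σ (x_i·y_{i+1} − x_{i+1}·y_i), indices taken mod 6.
Σ = (108) + (95.5) + (86.5) + (214) + (142.5) + (69) = 715.5
Signed area = Σ/2 = 357.75 (positive ⇒ counter-clockwise traversal).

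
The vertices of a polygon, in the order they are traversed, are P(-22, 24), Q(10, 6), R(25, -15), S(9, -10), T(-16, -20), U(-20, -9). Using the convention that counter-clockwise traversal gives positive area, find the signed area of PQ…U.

-1030.5

Apply the surveyor's formula: 2A = Σ (x_i·y_{i+1} − x_{i+1}·y_i), indices taken mod 6.
Σ = (-372) + (-300) + (-115) + (-340) + (-256) + (-678) = -2061
Signed area = Σ/2 = -1030.5 (negative ⇒ clockwise traversal).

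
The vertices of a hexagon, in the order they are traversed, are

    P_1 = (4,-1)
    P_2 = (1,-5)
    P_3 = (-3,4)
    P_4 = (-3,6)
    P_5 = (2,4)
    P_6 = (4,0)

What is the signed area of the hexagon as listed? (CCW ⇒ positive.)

Apply the surveyor's formula: 2A = Σ (x_i·y_{i+1} − x_{i+1}·y_i), indices taken mod 6.
Cross-terms: -19, -11, -6, -24, -16, -4  ⇒  Σ = -80
Signed area = Σ/2 = -40 (negative ⇒ clockwise traversal).

-40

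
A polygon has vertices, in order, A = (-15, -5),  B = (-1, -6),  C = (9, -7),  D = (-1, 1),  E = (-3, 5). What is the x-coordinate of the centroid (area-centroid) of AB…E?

Apply Gauss's area formula. First the cross-terms c_i = x_i·y_{i+1} − x_{i+1}·y_i:
  85, 61, 2, -2, 90  ⇒  2A = 236, A = 118.
Then Σ (x_i + x_{i+1})·c_i = -2468, so x̄ = -2468 / (6·118) = -617/177.

-617/177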